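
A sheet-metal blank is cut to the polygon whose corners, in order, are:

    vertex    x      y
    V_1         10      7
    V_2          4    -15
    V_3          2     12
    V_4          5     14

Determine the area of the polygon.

Cross-terms: -178, 78, -32, -105  ⇒  Σ = -237
Area = |Σ|/2 = 118.5.

118.5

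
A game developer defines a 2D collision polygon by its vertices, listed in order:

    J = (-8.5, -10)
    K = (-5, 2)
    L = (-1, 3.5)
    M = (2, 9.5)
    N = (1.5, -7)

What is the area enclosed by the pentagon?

Apply Gauss's area formula: 2A = Σ (x_i·y_{i+1} − x_{i+1}·y_i), indices taken mod 5.
Σ = (-67) + (-15.5) + (-16.5) + (-28.25) + (-74.5) = -201.75
Area = |Σ|/2 = 100.875.

100.875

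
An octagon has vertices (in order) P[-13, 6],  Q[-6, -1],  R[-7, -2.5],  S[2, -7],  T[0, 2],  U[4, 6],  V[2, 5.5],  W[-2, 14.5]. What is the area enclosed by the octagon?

166.75

P→Q: (-13)(-1) − (-6)(6) = 49
Q→R: (-6)(-2.5) − (-7)(-1) = 8
R→S: (-7)(-7) − (2)(-2.5) = 54
S→T: (2)(2) − (0)(-7) = 4
T→U: (0)(6) − (4)(2) = -8
U→V: (4)(5.5) − (2)(6) = 10
V→W: (2)(14.5) − (-2)(5.5) = 40
W→P: (-2)(6) − (-13)(14.5) = 176.5
Σ = 333.5
Area = |Σ|/2 = 166.75.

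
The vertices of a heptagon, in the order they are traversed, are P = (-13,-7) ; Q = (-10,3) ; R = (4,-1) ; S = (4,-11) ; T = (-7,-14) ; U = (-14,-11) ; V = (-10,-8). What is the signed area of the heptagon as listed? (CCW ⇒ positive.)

-217.5

Apply the shoelace formula: 2A = Σ (x_i·y_{i+1} − x_{i+1}·y_i), indices taken mod 7.
Σ = (-109) + (-2) + (-40) + (-133) + (-119) + (2) + (-34) = -435
Signed area = Σ/2 = -217.5 (negative ⇒ clockwise traversal).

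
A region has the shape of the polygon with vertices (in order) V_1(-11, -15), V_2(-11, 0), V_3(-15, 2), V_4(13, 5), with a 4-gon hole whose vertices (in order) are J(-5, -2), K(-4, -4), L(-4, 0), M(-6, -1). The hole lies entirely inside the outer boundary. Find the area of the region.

210.5

Outer boundary:
Apply the shoelace (surveyor's) formula: 2A = Σ (x_i·y_{i+1} − x_{i+1}·y_i), indices taken mod 4.
Cross-terms: -165, -22, -101, -140  ⇒  Σ = -428
Area = |Σ|/2 = 214.
Hole:
J→K: (-5)(-4) − (-4)(-2) = 12
K→L: (-4)(0) − (-4)(-4) = -16
L→M: (-4)(-1) − (-6)(0) = 4
M→J: (-6)(-2) − (-5)(-1) = 7
Σ = 7
Area = |Σ|/2 = 3.5.
Net area = 214 − 3.5 = 210.5.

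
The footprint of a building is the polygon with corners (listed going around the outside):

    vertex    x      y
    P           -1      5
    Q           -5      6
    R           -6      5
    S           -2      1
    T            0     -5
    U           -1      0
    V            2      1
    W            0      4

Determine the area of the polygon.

Σ = (19) + (11) + (4) + (10) + (-5) + (-1) + (8) + (4) = 50
Area = |Σ|/2 = 25.

25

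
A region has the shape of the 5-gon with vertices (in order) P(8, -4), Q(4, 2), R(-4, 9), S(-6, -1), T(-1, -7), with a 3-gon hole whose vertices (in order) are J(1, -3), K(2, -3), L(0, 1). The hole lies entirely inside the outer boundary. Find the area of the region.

Outer boundary:
Apply Gauss's area formula: 2A = Σ (x_i·y_{i+1} − x_{i+1}·y_i), indices taken mod 5.
P→Q: (8)(2) − (4)(-4) = 32
Q→R: (4)(9) − (-4)(2) = 44
R→S: (-4)(-1) − (-6)(9) = 58
S→T: (-6)(-7) − (-1)(-1) = 41
T→P: (-1)(-4) − (8)(-7) = 60
Σ = 235
Area = |Σ|/2 = 117.5.
Hole:
Σ = (3) + (2) + (-1) = 4
Area = |Σ|/2 = 2.
Net area = 117.5 − 2 = 115.5.

115.5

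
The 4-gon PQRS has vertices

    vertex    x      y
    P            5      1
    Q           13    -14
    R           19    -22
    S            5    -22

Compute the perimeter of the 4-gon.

|PQ| = √((8)² + (-15)²) = √289 = 17
|QR| = √((6)² + (-8)²) = √100 = 10
|RS| = √((-14)² + (0)²) = √196 = 14
|SP| = √((0)² + (23)²) = √529 = 23
Perimeter = 17 + 10 + 14 + 23 = 64.

64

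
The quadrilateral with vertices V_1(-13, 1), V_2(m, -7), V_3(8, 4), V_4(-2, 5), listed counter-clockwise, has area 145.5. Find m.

11

The doubled signed area Σ (x_i y_{i+1} − x_{i+1} y_i) is linear in m.
With m=0 it equals 258; the coefficient of m is 3 (from the two edges through V_2).
So 3·m + 258 = 2·145.5 = 291 ⇒ m = 11.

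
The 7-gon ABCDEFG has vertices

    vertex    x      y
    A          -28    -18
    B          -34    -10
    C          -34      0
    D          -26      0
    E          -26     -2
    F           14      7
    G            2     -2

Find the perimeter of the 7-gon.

|AB| = √((-6)² + (8)²) = √100 = 10
|BC| = √((0)² + (10)²) = √100 = 10
|CD| = √((8)² + (0)²) = √64 = 8
|DE| = √((0)² + (-2)²) = √4 = 2
|EF| = √((40)² + (9)²) = √1681 = 41
|FG| = √((-12)² + (-9)²) = √225 = 15
|GA| = √((-30)² + (-16)²) = √1156 = 34
Perimeter = 10 + 10 + 8 + 2 + 41 + 15 + 34 = 120.

120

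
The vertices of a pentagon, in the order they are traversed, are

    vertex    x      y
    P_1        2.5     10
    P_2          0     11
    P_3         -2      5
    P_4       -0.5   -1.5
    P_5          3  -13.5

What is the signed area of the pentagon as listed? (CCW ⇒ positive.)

65

P_1→P_2: (2.5)(11) − (0)(10) = 27.5
P_2→P_3: (0)(5) − (-2)(11) = 22
P_3→P_4: (-2)(-1.5) − (-0.5)(5) = 5.5
P_4→P_5: (-0.5)(-13.5) − (3)(-1.5) = 11.25
P_5→P_1: (3)(10) − (2.5)(-13.5) = 63.75
Σ = 130
Signed area = Σ/2 = 65 (positive ⇒ counter-clockwise traversal).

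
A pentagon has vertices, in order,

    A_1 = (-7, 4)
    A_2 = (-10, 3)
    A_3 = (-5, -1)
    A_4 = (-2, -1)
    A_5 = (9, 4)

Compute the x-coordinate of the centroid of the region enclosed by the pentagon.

-73/42

Apply the shoelace (surveyor's) formula. First the cross-terms c_i = x_i·y_{i+1} − x_{i+1}·y_i:
  19, 25, 3, 1, 64  ⇒  2A = 112, A = 56.
Then Σ (x_i + x_{i+1})·c_i = -584, so x̄ = -584 / (6·56) = -73/42.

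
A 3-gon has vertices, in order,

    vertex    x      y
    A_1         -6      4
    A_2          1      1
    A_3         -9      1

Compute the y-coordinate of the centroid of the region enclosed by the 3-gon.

Apply the shoelace (surveyor's) formula. First the cross-terms c_i = x_i·y_{i+1} − x_{i+1}·y_i:
  -10, 10, -30  ⇒  2A = -30, A = -15.
Then Σ (y_i + y_{i+1})·c_i = -180, so ȳ = -180 / (6·(-15)) = 2.

2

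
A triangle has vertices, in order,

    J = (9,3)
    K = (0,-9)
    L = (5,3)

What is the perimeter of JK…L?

32

|JK| = √((-9)² + (-12)²) = √225 = 15
|KL| = √((5)² + (12)²) = √169 = 13
|LJ| = √((4)² + (0)²) = √16 = 4
Perimeter = 15 + 13 + 4 = 32.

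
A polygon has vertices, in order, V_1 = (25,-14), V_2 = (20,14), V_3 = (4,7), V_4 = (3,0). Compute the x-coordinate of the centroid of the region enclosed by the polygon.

Apply the shoelace (surveyor's) formula. First the cross-terms c_i = x_i·y_{i+1} − x_{i+1}·y_i:
  630, 84, -21, -42  ⇒  2A = 651, A = 325.5.
Then Σ (x_i + x_{i+1})·c_i = 29043, so x̄ = 29043 / (6·325.5) = 461/31.

461/31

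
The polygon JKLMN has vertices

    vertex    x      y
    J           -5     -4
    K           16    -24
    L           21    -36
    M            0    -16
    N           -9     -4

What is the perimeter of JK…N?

|JK| = √((21)² + (-20)²) = √841 = 29
|KL| = √((5)² + (-12)²) = √169 = 13
|LM| = √((-21)² + (20)²) = √841 = 29
|MN| = √((-9)² + (12)²) = √225 = 15
|NJ| = √((4)² + (0)²) = √16 = 4
Perimeter = 29 + 13 + 29 + 15 + 4 = 90.

90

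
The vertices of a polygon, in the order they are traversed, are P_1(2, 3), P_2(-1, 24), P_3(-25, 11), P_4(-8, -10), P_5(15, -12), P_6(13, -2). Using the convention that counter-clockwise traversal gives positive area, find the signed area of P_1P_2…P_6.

Σ = (51) + (589) + (338) + (246) + (126) + (43) = 1393
Signed area = Σ/2 = 696.5 (positive ⇒ counter-clockwise traversal).

696.5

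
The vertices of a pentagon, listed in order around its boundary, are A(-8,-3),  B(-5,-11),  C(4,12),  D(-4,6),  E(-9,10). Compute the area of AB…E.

125

Apply the shoelace formula: 2A = Σ (x_i·y_{i+1} − x_{i+1}·y_i), indices taken mod 5.
A→B: (-8)(-11) − (-5)(-3) = 73
B→C: (-5)(12) − (4)(-11) = -16
C→D: (4)(6) − (-4)(12) = 72
D→E: (-4)(10) − (-9)(6) = 14
E→A: (-9)(-3) − (-8)(10) = 107
Σ = 250
Area = |Σ|/2 = 125.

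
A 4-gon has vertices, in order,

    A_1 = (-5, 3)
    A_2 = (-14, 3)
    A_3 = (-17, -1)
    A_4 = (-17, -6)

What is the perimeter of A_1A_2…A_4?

34

|A_1A_2| = √((-9)² + (0)²) = √81 = 9
|A_2A_3| = √((-3)² + (-4)²) = √25 = 5
|A_3A_4| = √((0)² + (-5)²) = √25 = 5
|A_4A_1| = √((12)² + (9)²) = √225 = 15
Perimeter = 9 + 5 + 5 + 15 = 34.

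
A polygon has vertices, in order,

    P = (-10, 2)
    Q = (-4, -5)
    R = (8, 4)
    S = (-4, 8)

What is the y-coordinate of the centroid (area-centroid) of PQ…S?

Apply the shoelace (surveyor's) formula. First the cross-terms c_i = x_i·y_{i+1} − x_{i+1}·y_i:
  58, 24, 80, 72  ⇒  2A = 234, A = 117.
Then Σ (y_i + y_{i+1})·c_i = 1482, so ȳ = 1482 / (6·117) = 19/9.

19/9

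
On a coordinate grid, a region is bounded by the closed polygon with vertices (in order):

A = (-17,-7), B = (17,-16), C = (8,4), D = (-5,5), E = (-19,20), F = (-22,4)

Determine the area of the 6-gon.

614

Apply the shoelace formula: 2A = Σ (x_i·y_{i+1} − x_{i+1}·y_i), indices taken mod 6.
A→B: (-17)(-16) − (17)(-7) = 391
B→C: (17)(4) − (8)(-16) = 196
C→D: (8)(5) − (-5)(4) = 60
D→E: (-5)(20) − (-19)(5) = -5
E→F: (-19)(4) − (-22)(20) = 364
F→A: (-22)(-7) − (-17)(4) = 222
Σ = 1228
Area = |Σ|/2 = 614.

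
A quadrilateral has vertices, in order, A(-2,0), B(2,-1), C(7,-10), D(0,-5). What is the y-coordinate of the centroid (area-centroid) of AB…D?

-179/42

Apply the shoelace (surveyor's) formula. First the cross-terms c_i = x_i·y_{i+1} − x_{i+1}·y_i:
  2, -13, -35, -10  ⇒  2A = -56, A = -28.
Then Σ (y_i + y_{i+1})·c_i = 716, so ȳ = 716 / (6·(-28)) = -179/42.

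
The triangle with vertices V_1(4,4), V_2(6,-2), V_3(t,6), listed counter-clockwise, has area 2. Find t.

The doubled signed area Σ (x_i y_{i+1} − x_{i+1} y_i) is linear in t.
With t=0 it equals -20; the coefficient of t is 6 (from the two edges through V_3).
So 6·t + -20 = 2·2 = 4 ⇒ t = 4.

4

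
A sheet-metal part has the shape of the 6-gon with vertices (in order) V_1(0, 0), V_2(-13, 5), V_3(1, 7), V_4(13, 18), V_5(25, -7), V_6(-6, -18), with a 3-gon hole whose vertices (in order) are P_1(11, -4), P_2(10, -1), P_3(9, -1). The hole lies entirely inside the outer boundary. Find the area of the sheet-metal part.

Outer boundary:
Apply the surveyor's formula: 2A = Σ (x_i·y_{i+1} − x_{i+1}·y_i), indices taken mod 6.
Σ = (0) + (-96) + (-73) + (-541) + (-492) + (0) = -1202
Area = |Σ|/2 = 601.
Hole:
Σ = (29) + (-1) + (-25) = 3
Area = |Σ|/2 = 1.5.
Net area = 601 − 1.5 = 599.5.

599.5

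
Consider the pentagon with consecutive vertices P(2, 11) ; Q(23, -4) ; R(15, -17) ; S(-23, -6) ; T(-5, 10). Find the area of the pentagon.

704

Σ = (-261) + (-331) + (-481) + (-260) + (-75) = -1408
Area = |Σ|/2 = 704.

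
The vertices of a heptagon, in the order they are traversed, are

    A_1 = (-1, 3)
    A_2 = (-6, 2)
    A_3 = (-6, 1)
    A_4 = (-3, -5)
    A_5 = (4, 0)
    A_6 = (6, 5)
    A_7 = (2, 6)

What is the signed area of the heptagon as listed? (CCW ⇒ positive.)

66.5

Σ = (16) + (6) + (33) + (20) + (20) + (26) + (12) = 133
Signed area = Σ/2 = 66.5 (positive ⇒ counter-clockwise traversal).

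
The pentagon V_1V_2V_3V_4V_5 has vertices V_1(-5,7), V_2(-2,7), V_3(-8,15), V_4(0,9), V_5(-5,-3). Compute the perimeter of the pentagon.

|V_1V_2| = √((3)² + (0)²) = √9 = 3
|V_2V_3| = √((-6)² + (8)²) = √100 = 10
|V_3V_4| = √((8)² + (-6)²) = √100 = 10
|V_4V_5| = √((-5)² + (-12)²) = √169 = 13
|V_5V_1| = √((0)² + (10)²) = √100 = 10
Perimeter = 3 + 10 + 10 + 13 + 10 = 46.

46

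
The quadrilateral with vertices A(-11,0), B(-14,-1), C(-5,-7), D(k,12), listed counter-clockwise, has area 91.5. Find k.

Write out the shoelace sum; only the two edges meeting at D involve k:
2·Area = [((-5)·12 − k·(-7)) + (k·0 − (-11)·12)] + 104
       = 7·k + 176 = 183
⇒ k = 1.

1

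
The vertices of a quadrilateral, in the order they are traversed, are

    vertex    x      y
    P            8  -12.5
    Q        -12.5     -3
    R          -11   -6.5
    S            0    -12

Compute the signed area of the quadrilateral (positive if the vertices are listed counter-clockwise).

48

Apply the shoelace (surveyor's) formula: 2A = Σ (x_i·y_{i+1} − x_{i+1}·y_i), indices taken mod 4.
Σ = (-180.25) + (48.25) + (132) + (96) = 96
Signed area = Σ/2 = 48 (positive ⇒ counter-clockwise traversal).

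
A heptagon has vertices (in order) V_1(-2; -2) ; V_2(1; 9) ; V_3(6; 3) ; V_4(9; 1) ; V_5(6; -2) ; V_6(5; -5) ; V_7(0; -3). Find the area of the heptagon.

Σ = (-16) + (-51) + (-21) + (-24) + (-20) + (-15) + (-6) = -153
Area = |Σ|/2 = 76.5.

76.5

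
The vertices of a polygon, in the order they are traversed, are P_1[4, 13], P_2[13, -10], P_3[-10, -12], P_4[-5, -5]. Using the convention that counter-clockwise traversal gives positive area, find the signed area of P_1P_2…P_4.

-260

Σ = (-209) + (-256) + (-10) + (-45) = -520
Signed area = Σ/2 = -260 (negative ⇒ clockwise traversal).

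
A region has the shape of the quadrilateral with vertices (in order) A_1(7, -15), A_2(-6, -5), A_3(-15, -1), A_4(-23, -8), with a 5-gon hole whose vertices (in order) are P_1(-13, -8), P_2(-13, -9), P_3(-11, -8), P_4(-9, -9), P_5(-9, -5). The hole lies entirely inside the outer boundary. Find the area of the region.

144

Outer boundary:
A_1→A_2: (7)(-5) − (-6)(-15) = -125
A_2→A_3: (-6)(-1) − (-15)(-5) = -69
A_3→A_4: (-15)(-8) − (-23)(-1) = 97
A_4→A_1: (-23)(-15) − (7)(-8) = 401
Σ = 304
Area = |Σ|/2 = 152.
Hole:
Σ = (13) + (5) + (27) + (-36) + (7) = 16
Area = |Σ|/2 = 8.
Net area = 152 − 8 = 144.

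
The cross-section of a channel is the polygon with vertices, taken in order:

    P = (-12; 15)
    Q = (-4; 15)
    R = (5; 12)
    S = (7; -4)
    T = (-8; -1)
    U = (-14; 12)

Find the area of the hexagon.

Apply the shoelace formula: 2A = Σ (x_i·y_{i+1} − x_{i+1}·y_i), indices taken mod 6.
Cross-terms: -120, -123, -104, -39, -110, -66  ⇒  Σ = -562
Area = |Σ|/2 = 281.

281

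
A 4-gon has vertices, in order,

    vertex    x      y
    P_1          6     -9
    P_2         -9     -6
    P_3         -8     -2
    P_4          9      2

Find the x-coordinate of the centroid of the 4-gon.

Apply the shoelace formula. First the cross-terms c_i = x_i·y_{i+1} − x_{i+1}·y_i:
  -117, -30, 2, -93  ⇒  2A = -238, A = -119.
Then Σ (x_i + x_{i+1})·c_i = -532, so x̄ = -532 / (6·(-119)) = 38/51.

38/51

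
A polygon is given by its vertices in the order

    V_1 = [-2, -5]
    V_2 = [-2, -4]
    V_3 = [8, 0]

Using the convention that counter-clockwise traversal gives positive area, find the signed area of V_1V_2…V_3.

Apply Gauss's area formula: 2A = Σ (x_i·y_{i+1} − x_{i+1}·y_i), indices taken mod 3.
V_1→V_2: (-2)(-4) − (-2)(-5) = -2
V_2→V_3: (-2)(0) − (8)(-4) = 32
V_3→V_1: (8)(-5) − (-2)(0) = -40
Σ = -10
Signed area = Σ/2 = -5 (negative ⇒ clockwise traversal).

-5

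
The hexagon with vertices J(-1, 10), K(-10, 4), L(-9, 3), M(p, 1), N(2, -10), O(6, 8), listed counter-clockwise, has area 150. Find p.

The doubled signed area Σ (x_i y_{i+1} − x_{i+1} y_i) is linear in p.
With p=0 it equals 235; the coefficient of p is -13 (from the two edges through M).
So -13·p + 235 = 2·150 = 300 ⇒ p = -5.

-5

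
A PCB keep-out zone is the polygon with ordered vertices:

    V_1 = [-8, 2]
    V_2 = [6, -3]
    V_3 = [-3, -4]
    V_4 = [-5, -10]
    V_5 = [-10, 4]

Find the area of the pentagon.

Σ = (12) + (-33) + (10) + (-120) + (12) = -119
Area = |Σ|/2 = 59.5.

59.5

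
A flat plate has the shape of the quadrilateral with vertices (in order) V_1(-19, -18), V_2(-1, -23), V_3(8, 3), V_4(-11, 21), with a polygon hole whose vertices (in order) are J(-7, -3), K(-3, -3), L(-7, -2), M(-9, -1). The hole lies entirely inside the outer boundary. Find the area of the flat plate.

696

Outer boundary:
Apply Gauss's area formula: 2A = Σ (x_i·y_{i+1} − x_{i+1}·y_i), indices taken mod 4.
Σ = (419) + (181) + (201) + (597) = 1398
Area = |Σ|/2 = 699.
Hole:
Apply the shoelace formula: 2A = Σ (x_i·y_{i+1} − x_{i+1}·y_i), indices taken mod 4.
Σ = (12) + (-15) + (-11) + (20) = 6
Area = |Σ|/2 = 3.
Net area = 699 − 3 = 696.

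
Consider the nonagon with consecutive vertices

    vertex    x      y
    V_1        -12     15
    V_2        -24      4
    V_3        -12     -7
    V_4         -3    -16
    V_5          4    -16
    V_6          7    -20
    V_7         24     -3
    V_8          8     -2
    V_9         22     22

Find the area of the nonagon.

1046

Apply the shoelace formula: 2A = Σ (x_i·y_{i+1} − x_{i+1}·y_i), indices taken mod 9.
Cross-terms: 312, 216, 171, 112, 32, 459, -24, 220, 594  ⇒  Σ = 2092
Area = |Σ|/2 = 1046.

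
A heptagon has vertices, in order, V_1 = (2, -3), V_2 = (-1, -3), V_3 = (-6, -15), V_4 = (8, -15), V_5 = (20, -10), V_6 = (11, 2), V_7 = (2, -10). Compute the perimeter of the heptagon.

80

|V_1V_2| = √((-3)² + (0)²) = √9 = 3
|V_2V_3| = √((-5)² + (-12)²) = √169 = 13
|V_3V_4| = √((14)² + (0)²) = √196 = 14
|V_4V_5| = √((12)² + (5)²) = √169 = 13
|V_5V_6| = √((-9)² + (12)²) = √225 = 15
|V_6V_7| = √((-9)² + (-12)²) = √225 = 15
|V_7V_1| = √((0)² + (7)²) = √49 = 7
Perimeter = 3 + 13 + 14 + 13 + 15 + 15 + 7 = 80.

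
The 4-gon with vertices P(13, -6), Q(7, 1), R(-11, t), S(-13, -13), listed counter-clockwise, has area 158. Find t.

-7

Write out the shoelace sum; only the two edges meeting at R involve t:
2·Area = [(7·t − (-11)·1) + ((-11)·(-13) − (-13)·t)] + 302
       = 20·t + 456 = 316
⇒ t = -7.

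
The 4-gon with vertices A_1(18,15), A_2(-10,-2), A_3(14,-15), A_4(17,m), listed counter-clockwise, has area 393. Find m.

Write out the shoelace sum; only the two edges meeting at A_4 involve m:
2·Area = [(14·m − 17·(-15)) + (17·15 − 18·m)] + 292
       = -4·m + 802 = 786
⇒ m = 4.

4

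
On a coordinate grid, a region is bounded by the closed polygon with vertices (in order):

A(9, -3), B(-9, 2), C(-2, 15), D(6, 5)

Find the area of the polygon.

A→B: (9)(2) − (-9)(-3) = -9
B→C: (-9)(15) − (-2)(2) = -131
C→D: (-2)(5) − (6)(15) = -100
D→A: (6)(-3) − (9)(5) = -63
Σ = -303
Area = |Σ|/2 = 151.5.

151.5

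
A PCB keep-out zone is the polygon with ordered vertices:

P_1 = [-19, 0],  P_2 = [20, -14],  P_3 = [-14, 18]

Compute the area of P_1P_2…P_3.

Apply the shoelace (surveyor's) formula: 2A = Σ (x_i·y_{i+1} − x_{i+1}·y_i), indices taken mod 3.
Σ = (266) + (164) + (342) = 772
Area = |Σ|/2 = 386.

386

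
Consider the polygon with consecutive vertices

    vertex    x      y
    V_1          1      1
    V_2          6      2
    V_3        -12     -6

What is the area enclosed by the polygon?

Apply the surveyor's formula: 2A = Σ (x_i·y_{i+1} − x_{i+1}·y_i), indices taken mod 3.
Σ = (-4) + (-12) + (-6) = -22
Area = |Σ|/2 = 11.

11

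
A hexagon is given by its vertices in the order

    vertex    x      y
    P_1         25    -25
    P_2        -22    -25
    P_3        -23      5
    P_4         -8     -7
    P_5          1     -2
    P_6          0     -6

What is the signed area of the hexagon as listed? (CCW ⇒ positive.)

-746

Apply the surveyor's formula: 2A = Σ (x_i·y_{i+1} − x_{i+1}·y_i), indices taken mod 6.
P_1→P_2: (25)(-25) − (-22)(-25) = -1175
P_2→P_3: (-22)(5) − (-23)(-25) = -685
P_3→P_4: (-23)(-7) − (-8)(5) = 201
P_4→P_5: (-8)(-2) − (1)(-7) = 23
P_5→P_6: (1)(-6) − (0)(-2) = -6
P_6→P_1: (0)(-25) − (25)(-6) = 150
Σ = -1492
Signed area = Σ/2 = -746 (negative ⇒ clockwise traversal).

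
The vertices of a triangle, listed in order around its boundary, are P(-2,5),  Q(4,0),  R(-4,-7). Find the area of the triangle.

41

Apply the surveyor's formula: 2A = Σ (x_i·y_{i+1} − x_{i+1}·y_i), indices taken mod 3.
Σ = (-20) + (-28) + (-34) = -82
Area = |Σ|/2 = 41.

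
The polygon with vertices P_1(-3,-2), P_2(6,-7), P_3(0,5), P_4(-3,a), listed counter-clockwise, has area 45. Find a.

2

Write out the shoelace sum; only the two edges meeting at P_4 involve a:
2·Area = [(0·a − (-3)·5) + ((-3)·(-2) − (-3)·a)] + 63
       = 3·a + 84 = 90
⇒ a = 2.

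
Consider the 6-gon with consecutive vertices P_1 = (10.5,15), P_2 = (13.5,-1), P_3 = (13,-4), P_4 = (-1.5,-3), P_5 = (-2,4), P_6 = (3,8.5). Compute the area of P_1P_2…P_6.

Apply Gauss's area formula: 2A = Σ (x_i·y_{i+1} − x_{i+1}·y_i), indices taken mod 6.
Σ = (-213) + (-41) + (-45) + (-12) + (-29) + (-44.25) = -384.25
Area = |Σ|/2 = 192.125.

192.125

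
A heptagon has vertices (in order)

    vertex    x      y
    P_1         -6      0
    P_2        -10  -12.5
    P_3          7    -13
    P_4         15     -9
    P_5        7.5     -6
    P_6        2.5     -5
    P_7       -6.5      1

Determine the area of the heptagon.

177.75

Σ = (75) + (217.5) + (132) + (-22.5) + (-22.5) + (-30) + (6) = 355.5
Area = |Σ|/2 = 177.75.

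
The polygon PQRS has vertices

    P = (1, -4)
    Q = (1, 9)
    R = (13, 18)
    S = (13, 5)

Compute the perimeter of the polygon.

|PQ| = √((0)² + (13)²) = √169 = 13
|QR| = √((12)² + (9)²) = √225 = 15
|RS| = √((0)² + (-13)²) = √169 = 13
|SP| = √((-12)² + (-9)²) = √225 = 15
Perimeter = 13 + 15 + 13 + 15 = 56.

56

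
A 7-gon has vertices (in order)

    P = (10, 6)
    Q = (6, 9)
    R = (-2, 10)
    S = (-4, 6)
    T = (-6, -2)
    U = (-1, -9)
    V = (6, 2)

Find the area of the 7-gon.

Σ = (54) + (78) + (28) + (44) + (52) + (52) + (16) = 324
Area = |Σ|/2 = 162.

162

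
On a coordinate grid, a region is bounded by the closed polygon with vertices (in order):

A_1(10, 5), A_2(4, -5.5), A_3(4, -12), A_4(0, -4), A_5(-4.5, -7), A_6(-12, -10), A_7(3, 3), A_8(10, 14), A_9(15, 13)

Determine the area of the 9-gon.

151.5

A_1→A_2: (10)(-5.5) − (4)(5) = -75
A_2→A_3: (4)(-12) − (4)(-5.5) = -26
A_3→A_4: (4)(-4) − (0)(-12) = -16
A_4→A_5: (0)(-7) − (-4.5)(-4) = -18
A_5→A_6: (-4.5)(-10) − (-12)(-7) = -39
A_6→A_7: (-12)(3) − (3)(-10) = -6
A_7→A_8: (3)(14) − (10)(3) = 12
A_8→A_9: (10)(13) − (15)(14) = -80
A_9→A_1: (15)(5) − (10)(13) = -55
Σ = -303
Area = |Σ|/2 = 151.5.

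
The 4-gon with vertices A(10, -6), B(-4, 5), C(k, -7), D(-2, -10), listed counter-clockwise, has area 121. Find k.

Write out the shoelace sum; only the two edges meeting at C involve k:
2·Area = [((-4)·(-7) − k·5) + (k·(-10) − (-2)·(-7))] + 138
       = -15·k + 152 = 242
⇒ k = -6.

-6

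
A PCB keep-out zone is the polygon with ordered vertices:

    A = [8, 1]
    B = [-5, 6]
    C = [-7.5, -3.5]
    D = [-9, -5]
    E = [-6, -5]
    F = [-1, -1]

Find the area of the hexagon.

Apply the shoelace formula: 2A = Σ (x_i·y_{i+1} − x_{i+1}·y_i), indices taken mod 6.
Σ = (53) + (62.5) + (6) + (15) + (1) + (7) = 144.5
Area = |Σ|/2 = 72.25.

72.25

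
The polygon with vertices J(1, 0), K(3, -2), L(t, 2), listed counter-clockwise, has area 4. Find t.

3

The doubled signed area Σ (x_i y_{i+1} − x_{i+1} y_i) is linear in t.
With t=0 it equals 2; the coefficient of t is 2 (from the two edges through L).
So 2·t + 2 = 2·4 = 8 ⇒ t = 3.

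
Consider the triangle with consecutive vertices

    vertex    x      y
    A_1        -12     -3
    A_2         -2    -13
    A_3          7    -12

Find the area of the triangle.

50

Apply the shoelace formula: 2A = Σ (x_i·y_{i+1} − x_{i+1}·y_i), indices taken mod 3.
Σ = (150) + (115) + (-165) = 100
Area = |Σ|/2 = 50.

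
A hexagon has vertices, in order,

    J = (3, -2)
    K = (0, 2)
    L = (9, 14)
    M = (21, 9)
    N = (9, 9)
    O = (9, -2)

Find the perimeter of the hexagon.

62

|JK| = √((-3)² + (4)²) = √25 = 5
|KL| = √((9)² + (12)²) = √225 = 15
|LM| = √((12)² + (-5)²) = √169 = 13
|MN| = √((-12)² + (0)²) = √144 = 12
|NO| = √((0)² + (-11)²) = √121 = 11
|OJ| = √((-6)² + (0)²) = √36 = 6
Perimeter = 5 + 15 + 13 + 12 + 11 + 6 = 62.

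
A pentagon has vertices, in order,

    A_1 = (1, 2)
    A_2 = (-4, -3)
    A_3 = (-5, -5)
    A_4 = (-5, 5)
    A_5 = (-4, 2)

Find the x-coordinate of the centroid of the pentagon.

-19/6

Apply Gauss's area formula. First the cross-terms c_i = x_i·y_{i+1} − x_{i+1}·y_i:
  5, 5, -50, 10, -10  ⇒  2A = -40, A = -20.
Then Σ (x_i + x_{i+1})·c_i = 380, so x̄ = 380 / (6·(-20)) = -19/6.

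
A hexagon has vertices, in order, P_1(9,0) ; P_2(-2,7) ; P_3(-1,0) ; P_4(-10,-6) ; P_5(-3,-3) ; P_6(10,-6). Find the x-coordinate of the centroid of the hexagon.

Apply the surveyor's formula. First the cross-terms c_i = x_i·y_{i+1} − x_{i+1}·y_i:
  63, 7, 6, 12, 48, 54  ⇒  2A = 190, A = 95.
Then Σ (x_i + x_{i+1})·c_i = 1560, so x̄ = 1560 / (6·95) = 52/19.

52/19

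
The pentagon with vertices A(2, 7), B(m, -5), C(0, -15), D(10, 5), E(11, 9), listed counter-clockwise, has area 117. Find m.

0

Write out the shoelace sum; only the two edges meeting at B involve m:
2·Area = [(2·(-5) − m·7) + (m·(-15) − 0·(-5))] + 244
       = -22·m + 234 = 234
⇒ m = 0.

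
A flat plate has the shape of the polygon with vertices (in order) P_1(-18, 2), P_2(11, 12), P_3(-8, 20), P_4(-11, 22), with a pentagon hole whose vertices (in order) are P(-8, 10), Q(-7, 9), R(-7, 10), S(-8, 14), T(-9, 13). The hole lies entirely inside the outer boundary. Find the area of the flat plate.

243.5

Outer boundary:
Apply Gauss's area formula: 2A = Σ (x_i·y_{i+1} − x_{i+1}·y_i), indices taken mod 4.
P_1→P_2: (-18)(12) − (11)(2) = -238
P_2→P_3: (11)(20) − (-8)(12) = 316
P_3→P_4: (-8)(22) − (-11)(20) = 44
P_4→P_1: (-11)(2) − (-18)(22) = 374
Σ = 496
Area = |Σ|/2 = 248.
Hole:
Apply the surveyor's formula: 2A = Σ (x_i·y_{i+1} − x_{i+1}·y_i), indices taken mod 5.
Cross-terms: -2, -7, -18, 22, 14  ⇒  Σ = 9
Area = |Σ|/2 = 4.5.
Net area = 248 − 4.5 = 243.5.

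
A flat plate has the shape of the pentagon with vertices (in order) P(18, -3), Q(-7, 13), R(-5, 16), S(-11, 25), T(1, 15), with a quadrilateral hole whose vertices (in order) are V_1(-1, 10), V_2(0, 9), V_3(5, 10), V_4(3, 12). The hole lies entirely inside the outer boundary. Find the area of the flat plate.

114

Outer boundary:
P→Q: (18)(13) − (-7)(-3) = 213
Q→R: (-7)(16) − (-5)(13) = -47
R→S: (-5)(25) − (-11)(16) = 51
S→T: (-11)(15) − (1)(25) = -190
T→P: (1)(-3) − (18)(15) = -273
Σ = -246
Area = |Σ|/2 = 123.
Hole:
Σ = (-9) + (-45) + (30) + (42) = 18
Area = |Σ|/2 = 9.
Net area = 123 − 9 = 114.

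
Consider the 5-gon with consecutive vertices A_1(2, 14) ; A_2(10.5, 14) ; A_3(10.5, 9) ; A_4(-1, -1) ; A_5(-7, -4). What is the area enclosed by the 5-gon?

Apply the shoelace (surveyor's) formula: 2A = Σ (x_i·y_{i+1} − x_{i+1}·y_i), indices taken mod 5.
Σ = (-119) + (-52.5) + (-1.5) + (-3) + (-90) = -266
Area = |Σ|/2 = 133.

133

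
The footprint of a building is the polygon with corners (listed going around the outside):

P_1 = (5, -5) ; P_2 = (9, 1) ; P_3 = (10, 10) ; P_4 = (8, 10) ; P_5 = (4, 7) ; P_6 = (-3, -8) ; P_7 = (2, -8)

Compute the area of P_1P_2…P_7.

112.5

Apply the surveyor's formula: 2A = Σ (x_i·y_{i+1} − x_{i+1}·y_i), indices taken mod 7.
Σ = (50) + (80) + (20) + (16) + (-11) + (40) + (30) = 225
Area = |Σ|/2 = 112.5.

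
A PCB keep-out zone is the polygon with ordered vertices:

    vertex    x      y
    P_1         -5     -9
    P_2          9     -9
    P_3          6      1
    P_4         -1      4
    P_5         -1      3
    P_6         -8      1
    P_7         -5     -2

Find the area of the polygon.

147

Apply the shoelace (surveyor's) formula: 2A = Σ (x_i·y_{i+1} − x_{i+1}·y_i), indices taken mod 7.
Cross-terms: 126, 63, 25, 1, 23, 21, 35  ⇒  Σ = 294
Area = |Σ|/2 = 147.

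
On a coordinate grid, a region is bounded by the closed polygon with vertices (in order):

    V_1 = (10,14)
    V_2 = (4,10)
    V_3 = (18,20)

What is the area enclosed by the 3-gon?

2

Σ = (44) + (-100) + (52) = -4
Area = |Σ|/2 = 2.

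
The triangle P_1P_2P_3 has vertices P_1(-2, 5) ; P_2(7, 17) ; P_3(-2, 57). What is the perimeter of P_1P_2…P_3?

|P_1P_2| = √((9)² + (12)²) = √225 = 15
|P_2P_3| = √((-9)² + (40)²) = √1681 = 41
|P_3P_1| = √((0)² + (-52)²) = √2704 = 52
Perimeter = 15 + 41 + 52 = 108.

108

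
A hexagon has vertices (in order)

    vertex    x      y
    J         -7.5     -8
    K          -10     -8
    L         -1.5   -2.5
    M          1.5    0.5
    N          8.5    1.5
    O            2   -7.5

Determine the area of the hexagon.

72.5

Apply Gauss's area formula: 2A = Σ (x_i·y_{i+1} − x_{i+1}·y_i), indices taken mod 6.
Σ = (-20) + (13) + (3) + (-2) + (-66.75) + (-72.25) = -145
Area = |Σ|/2 = 72.5.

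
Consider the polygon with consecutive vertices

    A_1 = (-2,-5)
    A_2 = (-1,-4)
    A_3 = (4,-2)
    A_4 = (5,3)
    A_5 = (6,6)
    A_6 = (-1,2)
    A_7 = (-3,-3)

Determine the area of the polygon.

Apply the shoelace formula: 2A = Σ (x_i·y_{i+1} − x_{i+1}·y_i), indices taken mod 7.
Σ = (3) + (18) + (22) + (12) + (18) + (9) + (9) = 91
Area = |Σ|/2 = 45.5.

45.5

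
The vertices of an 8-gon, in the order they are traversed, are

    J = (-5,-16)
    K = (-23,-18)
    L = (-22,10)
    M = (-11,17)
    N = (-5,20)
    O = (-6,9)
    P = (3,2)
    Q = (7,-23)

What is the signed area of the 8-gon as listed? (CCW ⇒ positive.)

-788.5

Apply the shoelace formula: 2A = Σ (x_i·y_{i+1} − x_{i+1}·y_i), indices taken mod 8.
Cross-terms: -278, -626, -264, -135, 75, -39, -83, -227  ⇒  Σ = -1577
Signed area = Σ/2 = -788.5 (negative ⇒ clockwise traversal).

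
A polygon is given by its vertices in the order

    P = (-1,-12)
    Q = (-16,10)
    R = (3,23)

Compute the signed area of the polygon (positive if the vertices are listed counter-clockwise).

Apply the surveyor's formula: 2A = Σ (x_i·y_{i+1} − x_{i+1}·y_i), indices taken mod 3.
Σ = (-202) + (-398) + (-13) = -613
Signed area = Σ/2 = -306.5 (negative ⇒ clockwise traversal).

-306.5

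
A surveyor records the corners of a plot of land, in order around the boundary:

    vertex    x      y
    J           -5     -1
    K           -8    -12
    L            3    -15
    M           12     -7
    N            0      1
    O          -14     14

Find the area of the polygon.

238.5

Apply the shoelace formula: 2A = Σ (x_i·y_{i+1} − x_{i+1}·y_i), indices taken mod 6.
Σ = (52) + (156) + (159) + (12) + (14) + (84) = 477
Area = |Σ|/2 = 238.5.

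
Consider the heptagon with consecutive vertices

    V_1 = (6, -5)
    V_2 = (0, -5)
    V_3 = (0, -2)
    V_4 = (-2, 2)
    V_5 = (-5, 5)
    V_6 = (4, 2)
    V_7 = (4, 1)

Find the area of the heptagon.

47

Apply the surveyor's formula: 2A = Σ (x_i·y_{i+1} − x_{i+1}·y_i), indices taken mod 7.
V_1→V_2: (6)(-5) − (0)(-5) = -30
V_2→V_3: (0)(-2) − (0)(-5) = 0
V_3→V_4: (0)(2) − (-2)(-2) = -4
V_4→V_5: (-2)(5) − (-5)(2) = 0
V_5→V_6: (-5)(2) − (4)(5) = -30
V_6→V_7: (4)(1) − (4)(2) = -4
V_7→V_1: (4)(-5) − (6)(1) = -26
Σ = -94
Area = |Σ|/2 = 47.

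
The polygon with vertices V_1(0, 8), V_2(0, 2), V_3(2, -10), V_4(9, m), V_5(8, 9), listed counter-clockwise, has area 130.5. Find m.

The doubled signed area Σ (x_i y_{i+1} − x_{i+1} y_i) is linear in m.
With m=0 it equals 231; the coefficient of m is -6 (from the two edges through V_4).
So -6·m + 231 = 2·130.5 = 261 ⇒ m = -5.

-5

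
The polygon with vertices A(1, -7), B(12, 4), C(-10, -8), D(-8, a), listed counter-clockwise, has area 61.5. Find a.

-9

The doubled signed area Σ (x_i y_{i+1} − x_{i+1} y_i) is linear in a.
With a=0 it equals 24; the coefficient of a is -11 (from the two edges through D).
So -11·a + 24 = 2·61.5 = 123 ⇒ a = -9.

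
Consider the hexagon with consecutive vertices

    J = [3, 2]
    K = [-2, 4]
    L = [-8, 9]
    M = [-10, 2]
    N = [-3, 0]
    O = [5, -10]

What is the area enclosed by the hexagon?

Apply the shoelace formula: 2A = Σ (x_i·y_{i+1} − x_{i+1}·y_i), indices taken mod 6.
Σ = (16) + (14) + (74) + (6) + (30) + (40) = 180
Area = |Σ|/2 = 90.

90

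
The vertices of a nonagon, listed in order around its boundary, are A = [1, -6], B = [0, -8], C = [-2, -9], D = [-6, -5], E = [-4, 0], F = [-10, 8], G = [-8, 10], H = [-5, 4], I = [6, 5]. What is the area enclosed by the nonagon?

114

Apply Gauss's area formula: 2A = Σ (x_i·y_{i+1} − x_{i+1}·y_i), indices taken mod 9.
A→B: (1)(-8) − (0)(-6) = -8
B→C: (0)(-9) − (-2)(-8) = -16
C→D: (-2)(-5) − (-6)(-9) = -44
D→E: (-6)(0) − (-4)(-5) = -20
E→F: (-4)(8) − (-10)(0) = -32
F→G: (-10)(10) − (-8)(8) = -36
G→H: (-8)(4) − (-5)(10) = 18
H→I: (-5)(5) − (6)(4) = -49
I→A: (6)(-6) − (1)(5) = -41
Σ = -228
Area = |Σ|/2 = 114.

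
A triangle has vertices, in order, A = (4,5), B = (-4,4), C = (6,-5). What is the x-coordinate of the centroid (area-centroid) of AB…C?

Apply the surveyor's formula. First the cross-terms c_i = x_i·y_{i+1} − x_{i+1}·y_i:
  36, -4, 50  ⇒  2A = 82, A = 41.
Then Σ (x_i + x_{i+1})·c_i = 492, so x̄ = 492 / (6·41) = 2.

2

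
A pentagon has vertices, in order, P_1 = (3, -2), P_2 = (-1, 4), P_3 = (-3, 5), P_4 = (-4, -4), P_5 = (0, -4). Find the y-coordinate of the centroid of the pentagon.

-85/231

Apply Gauss's area formula. First the cross-terms c_i = x_i·y_{i+1} − x_{i+1}·y_i:
  10, 7, 32, 16, 12  ⇒  2A = 77, A = 38.5.
Then Σ (y_i + y_{i+1})·c_i = -85, so ȳ = -85 / (6·38.5) = -85/231.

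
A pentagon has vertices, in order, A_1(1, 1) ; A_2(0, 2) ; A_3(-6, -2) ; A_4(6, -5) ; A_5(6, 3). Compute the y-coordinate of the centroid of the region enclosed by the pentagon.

-124/107

Apply the shoelace (surveyor's) formula. First the cross-terms c_i = x_i·y_{i+1} − x_{i+1}·y_i:
  2, 12, 42, 48, 3  ⇒  2A = 107, A = 53.5.
Then Σ (y_i + y_{i+1})·c_i = -372, so ȳ = -372 / (6·53.5) = -124/107.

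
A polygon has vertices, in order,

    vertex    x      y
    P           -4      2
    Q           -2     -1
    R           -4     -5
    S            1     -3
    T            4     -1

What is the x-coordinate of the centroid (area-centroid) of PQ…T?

-40/69

Apply the surveyor's formula. First the cross-terms c_i = x_i·y_{i+1} − x_{i+1}·y_i:
  8, 6, 17, 11, 4  ⇒  2A = 46, A = 23.
Then Σ (x_i + x_{i+1})·c_i = -80, so x̄ = -80 / (6·23) = -40/69.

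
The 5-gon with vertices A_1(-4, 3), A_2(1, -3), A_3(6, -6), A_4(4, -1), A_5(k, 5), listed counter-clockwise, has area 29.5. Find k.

-5

The doubled signed area Σ (x_i y_{i+1} − x_{i+1} y_i) is linear in k.
With k=0 it equals 79; the coefficient of k is 4 (from the two edges through A_5).
So 4·k + 79 = 2·29.5 = 59 ⇒ k = -5.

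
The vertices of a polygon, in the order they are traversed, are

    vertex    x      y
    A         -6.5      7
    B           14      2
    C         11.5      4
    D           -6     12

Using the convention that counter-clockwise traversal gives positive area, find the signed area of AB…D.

60

A→B: (-6.5)(2) − (14)(7) = -111
B→C: (14)(4) − (11.5)(2) = 33
C→D: (11.5)(12) − (-6)(4) = 162
D→A: (-6)(7) − (-6.5)(12) = 36
Σ = 120
Signed area = Σ/2 = 60 (positive ⇒ counter-clockwise traversal).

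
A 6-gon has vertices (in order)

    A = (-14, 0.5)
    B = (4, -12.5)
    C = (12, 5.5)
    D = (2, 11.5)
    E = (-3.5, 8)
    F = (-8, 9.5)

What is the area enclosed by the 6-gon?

Apply the shoelace formula: 2A = Σ (x_i·y_{i+1} − x_{i+1}·y_i), indices taken mod 6.
A→B: (-14)(-12.5) − (4)(0.5) = 173
B→C: (4)(5.5) − (12)(-12.5) = 172
C→D: (12)(11.5) − (2)(5.5) = 127
D→E: (2)(8) − (-3.5)(11.5) = 56.25
E→F: (-3.5)(9.5) − (-8)(8) = 30.75
F→A: (-8)(0.5) − (-14)(9.5) = 129
Σ = 688
Area = |Σ|/2 = 344.

344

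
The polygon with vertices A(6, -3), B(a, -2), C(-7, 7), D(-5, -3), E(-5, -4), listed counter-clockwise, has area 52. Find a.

Write out the shoelace sum; only the two edges meeting at B involve a:
2·Area = [(6·(-2) − a·(-3)) + (a·7 − (-7)·(-2))] + 100
       = 10·a + 74 = 104
⇒ a = 3.

3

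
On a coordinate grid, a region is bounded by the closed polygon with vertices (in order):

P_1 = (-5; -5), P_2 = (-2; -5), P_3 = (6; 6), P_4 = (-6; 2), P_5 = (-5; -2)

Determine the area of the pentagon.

Apply the surveyor's formula: 2A = Σ (x_i·y_{i+1} − x_{i+1}·y_i), indices taken mod 5.
P_1→P_2: (-5)(-5) − (-2)(-5) = 15
P_2→P_3: (-2)(6) − (6)(-5) = 18
P_3→P_4: (6)(2) − (-6)(6) = 48
P_4→P_5: (-6)(-2) − (-5)(2) = 22
P_5→P_1: (-5)(-5) − (-5)(-2) = 15
Σ = 118
Area = |Σ|/2 = 59.

59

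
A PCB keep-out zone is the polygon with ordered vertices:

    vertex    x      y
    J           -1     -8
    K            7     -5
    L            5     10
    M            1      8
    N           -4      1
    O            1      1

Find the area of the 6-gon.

103.5

J→K: (-1)(-5) − (7)(-8) = 61
K→L: (7)(10) − (5)(-5) = 95
L→M: (5)(8) − (1)(10) = 30
M→N: (1)(1) − (-4)(8) = 33
N→O: (-4)(1) − (1)(1) = -5
O→J: (1)(-8) − (-1)(1) = -7
Σ = 207
Area = |Σ|/2 = 103.5.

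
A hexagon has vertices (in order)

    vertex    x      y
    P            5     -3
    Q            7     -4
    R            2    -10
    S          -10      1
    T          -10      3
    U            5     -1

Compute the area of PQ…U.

Apply the surveyor's formula: 2A = Σ (x_i·y_{i+1} − x_{i+1}·y_i), indices taken mod 6.
Σ = (1) + (-62) + (-98) + (-20) + (-5) + (-10) = -194
Area = |Σ|/2 = 97.

97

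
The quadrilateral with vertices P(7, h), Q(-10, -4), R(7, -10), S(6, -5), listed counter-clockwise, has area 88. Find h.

1

The doubled signed area Σ (x_i y_{i+1} − x_{i+1} y_i) is linear in h.
With h=0 it equals 160; the coefficient of h is 16 (from the two edges through P).
So 16·h + 160 = 2·88 = 176 ⇒ h = 1.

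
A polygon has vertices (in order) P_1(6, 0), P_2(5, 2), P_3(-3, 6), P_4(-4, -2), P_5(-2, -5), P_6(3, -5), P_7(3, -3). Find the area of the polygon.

Cross-terms: 12, 36, 30, 16, 25, 6, 18  ⇒  Σ = 143
Area = |Σ|/2 = 71.5.

71.5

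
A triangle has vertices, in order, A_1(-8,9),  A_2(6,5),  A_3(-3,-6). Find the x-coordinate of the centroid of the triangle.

Apply the shoelace (surveyor's) formula. First the cross-terms c_i = x_i·y_{i+1} − x_{i+1}·y_i:
  -94, -21, -75  ⇒  2A = -190, A = -95.
Then Σ (x_i + x_{i+1})·c_i = 950, so x̄ = 950 / (6·(-95)) = -5/3.

-5/3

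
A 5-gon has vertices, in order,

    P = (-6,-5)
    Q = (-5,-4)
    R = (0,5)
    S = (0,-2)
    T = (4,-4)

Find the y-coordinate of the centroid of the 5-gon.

-166/93

Apply the shoelace formula. First the cross-terms c_i = x_i·y_{i+1} − x_{i+1}·y_i:
  -1, -25, 0, 8, -44  ⇒  2A = -62, A = -31.
Then Σ (y_i + y_{i+1})·c_i = 332, so ȳ = 332 / (6·(-31)) = -166/93.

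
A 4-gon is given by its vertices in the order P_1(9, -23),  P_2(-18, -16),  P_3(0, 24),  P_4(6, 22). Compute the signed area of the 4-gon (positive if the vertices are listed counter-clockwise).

-735

Cross-terms: -558, -432, -144, -336  ⇒  Σ = -1470
Signed area = Σ/2 = -735 (negative ⇒ clockwise traversal).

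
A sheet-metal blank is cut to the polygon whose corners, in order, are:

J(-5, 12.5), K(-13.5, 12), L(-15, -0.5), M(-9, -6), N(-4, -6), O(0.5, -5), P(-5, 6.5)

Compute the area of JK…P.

Apply Gauss's area formula: 2A = Σ (x_i·y_{i+1} − x_{i+1}·y_i), indices taken mod 7.
J→K: (-5)(12) − (-13.5)(12.5) = 108.75
K→L: (-13.5)(-0.5) − (-15)(12) = 186.75
L→M: (-15)(-6) − (-9)(-0.5) = 85.5
M→N: (-9)(-6) − (-4)(-6) = 30
N→O: (-4)(-5) − (0.5)(-6) = 23
O→P: (0.5)(6.5) − (-5)(-5) = -21.75
P→J: (-5)(12.5) − (-5)(6.5) = -30
Σ = 382.25
Area = |Σ|/2 = 191.125.

191.125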